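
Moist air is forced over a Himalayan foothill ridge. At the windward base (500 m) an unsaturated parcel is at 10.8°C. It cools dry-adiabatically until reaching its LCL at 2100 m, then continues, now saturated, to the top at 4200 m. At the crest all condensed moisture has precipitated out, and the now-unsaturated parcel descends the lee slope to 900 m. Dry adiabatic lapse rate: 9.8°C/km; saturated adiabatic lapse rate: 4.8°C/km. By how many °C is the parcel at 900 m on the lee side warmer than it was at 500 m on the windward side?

From 500 m to 2100 m (dry): cools by 9.8 × 1.6 = 15.68°C, giving -4.88°C.
From 2100 m to 4200 m (saturated): cools by 4.8 × 2.1 = 10.08°C, giving -14.96°C.
From 4200 m to 900 m (dry descent): warms by 9.8 × 3.3 = 32.34°C, giving 17.38°C.
Net change vs windward start: 17.38 − 10.8 = +6.58°C

+6.58°C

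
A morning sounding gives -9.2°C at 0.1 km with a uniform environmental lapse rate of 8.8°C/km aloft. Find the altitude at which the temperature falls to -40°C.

Height above start = (-9.2 − (-40)) / 8.8 = 3.5 km
Altitude = 100 m + 3500 m = 3600 m

3.6 km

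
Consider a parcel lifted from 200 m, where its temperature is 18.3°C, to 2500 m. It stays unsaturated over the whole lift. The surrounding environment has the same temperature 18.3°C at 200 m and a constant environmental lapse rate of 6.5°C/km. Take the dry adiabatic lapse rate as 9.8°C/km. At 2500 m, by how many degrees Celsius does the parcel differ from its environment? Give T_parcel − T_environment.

Parcel:
  From 200 m to 2500 m (dry): cools by 9.8 × 2.3 = 22.54°C, giving -4.24°C.
Environment:
  From 200 m to 2500 m (environment): cools by 6.5 × 2.3 = 14.95°C, giving 3.35°C.
T_parcel − T_env = -4.24 − 3.35 = -7.59°C

-7.59°C (parcel cooler than environment)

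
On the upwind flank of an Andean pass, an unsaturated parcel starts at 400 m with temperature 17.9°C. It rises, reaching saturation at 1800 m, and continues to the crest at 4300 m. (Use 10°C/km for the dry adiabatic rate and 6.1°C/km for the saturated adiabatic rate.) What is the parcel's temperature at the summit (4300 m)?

-11.35°C

400–1800 m, dry: Δz = 1.4 km ⇒ ΔT = -14°C; T = 3.9°C
1800–4300 m, saturated: Δz = 2.5 km ⇒ ΔT = -15.25°C; T = -11.35°C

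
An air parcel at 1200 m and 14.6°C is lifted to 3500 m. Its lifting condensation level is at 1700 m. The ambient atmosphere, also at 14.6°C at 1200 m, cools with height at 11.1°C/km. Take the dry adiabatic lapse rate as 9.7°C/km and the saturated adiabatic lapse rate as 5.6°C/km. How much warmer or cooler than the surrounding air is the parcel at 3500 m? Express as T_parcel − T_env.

+10.6°C (parcel warmer than environment)

Parcel:
  1200–1700 m, dry: Δz = 0.5 km ⇒ ΔT = -4.85°C; T = 9.75°C
  1700–3500 m, saturated: Δz = 1.8 km ⇒ ΔT = -10.08°C; T = -0.33°C
Environment:
  1200–3500 m, environment: Δz = 2.3 km ⇒ ΔT = -25.53°C; T = -10.93°C
T_parcel − T_env = -0.33 − (-10.93) = +10.6°C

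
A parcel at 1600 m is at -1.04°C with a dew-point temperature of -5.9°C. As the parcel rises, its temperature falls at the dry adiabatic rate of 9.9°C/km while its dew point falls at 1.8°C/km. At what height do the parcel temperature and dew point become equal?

2200 m

T and T_d converge at 9.9 − 1.8 = 8.1°C per km
Height above start = (-1.04 − (-5.9)) / 8.1 = 0.6 km
LCL altitude = 1600 m + 600 m = 2200 m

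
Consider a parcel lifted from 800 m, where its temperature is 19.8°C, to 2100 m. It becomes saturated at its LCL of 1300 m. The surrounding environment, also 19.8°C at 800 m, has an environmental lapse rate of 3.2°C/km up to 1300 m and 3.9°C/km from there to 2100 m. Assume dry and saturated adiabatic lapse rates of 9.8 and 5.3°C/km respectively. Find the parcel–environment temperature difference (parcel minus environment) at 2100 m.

Parcel:
  800–1300 m, dry: Δz = 0.5 km ⇒ ΔT = -4.9°C; T = 14.9°C
  1300–2100 m, saturated: Δz = 0.8 km ⇒ ΔT = -4.24°C; T = 10.66°C
Environment:
  800–1300 m, environment, lower layer: Δz = 0.5 km ⇒ ΔT = -1.6°C; T = 18.2°C
  1300–2100 m, environment, upper layer: Δz = 0.8 km ⇒ ΔT = -3.12°C; T = 15.08°C
T_parcel − T_env = 10.66 − 15.08 = -4.42°C

-4.42°C (parcel cooler than environment)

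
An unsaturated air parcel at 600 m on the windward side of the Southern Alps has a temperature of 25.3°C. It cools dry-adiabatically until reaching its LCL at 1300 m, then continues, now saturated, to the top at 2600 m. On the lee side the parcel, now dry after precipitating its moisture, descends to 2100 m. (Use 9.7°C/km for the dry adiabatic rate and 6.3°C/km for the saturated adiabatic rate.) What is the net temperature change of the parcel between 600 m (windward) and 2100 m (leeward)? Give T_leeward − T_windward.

600–1300 m, dry: Δz = 0.7 km ⇒ ΔT = -6.79°C; T = 18.51°C
1300–2600 m, saturated: Δz = 1.3 km ⇒ ΔT = -8.19°C; T = 10.32°C
2600–2100 m, dry descent: Δz = 0.5 km ⇒ ΔT = +4.85°C; T = 15.17°C
Net change vs windward start: 15.17 − 25.3 = -10.13°C

-10.13°C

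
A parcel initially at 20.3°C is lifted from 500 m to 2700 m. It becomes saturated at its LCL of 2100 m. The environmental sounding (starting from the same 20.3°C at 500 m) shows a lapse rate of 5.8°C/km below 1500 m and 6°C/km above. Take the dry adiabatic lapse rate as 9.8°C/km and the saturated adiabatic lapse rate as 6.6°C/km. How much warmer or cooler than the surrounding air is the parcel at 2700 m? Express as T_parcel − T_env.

-6.64°C (parcel cooler than environment)

Parcel:
  From 500 m to 2100 m (dry): cools by 9.8 × 1.6 = 15.68°C, giving 4.62°C.
  From 2100 m to 2700 m (saturated): cools by 6.6 × 0.6 = 3.96°C, giving 0.66°C.
Environment:
  From 500 m to 1500 m (environment, lower layer): cools by 5.8 × 1 = 5.8°C, giving 14.5°C.
  From 1500 m to 2700 m (environment, upper layer): cools by 6 × 1.2 = 7.2°C, giving 7.3°C.
T_parcel − T_env = 0.66 − 7.3 = -6.64°C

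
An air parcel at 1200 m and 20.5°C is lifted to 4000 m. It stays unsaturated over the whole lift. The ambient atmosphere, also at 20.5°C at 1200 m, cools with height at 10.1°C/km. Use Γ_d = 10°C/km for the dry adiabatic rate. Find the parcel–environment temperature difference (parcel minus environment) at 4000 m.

+0.28°C (parcel warmer than environment)

Parcel:
  From 1200 m to 4000 m (dry): cools by 10 × 2.8 = 28°C, giving -7.5°C.
Environment:
  From 1200 m to 4000 m (environment): cools by 10.1 × 2.8 = 28.28°C, giving -7.78°C.
T_parcel − T_env = -7.5 − (-7.78) = +0.28°C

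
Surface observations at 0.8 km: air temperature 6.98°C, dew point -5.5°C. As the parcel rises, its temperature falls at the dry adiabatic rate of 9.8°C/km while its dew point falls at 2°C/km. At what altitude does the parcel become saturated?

T and T_d converge at 9.8 − 2 = 7.8°C per km
Height above start = (6.98 − (-5.5)) / 7.8 = 1.6 km
LCL altitude = 800 m + 1600 m = 2400 m

2.4 km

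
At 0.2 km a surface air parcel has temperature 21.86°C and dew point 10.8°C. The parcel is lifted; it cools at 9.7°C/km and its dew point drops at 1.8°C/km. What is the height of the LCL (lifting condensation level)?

T and T_d converge at 9.7 − 1.8 = 7.9°C per km
Height above start = (21.86 − 10.8) / 7.9 = 1.4 km
LCL altitude = 200 m + 1400 m = 1600 m

1.6 km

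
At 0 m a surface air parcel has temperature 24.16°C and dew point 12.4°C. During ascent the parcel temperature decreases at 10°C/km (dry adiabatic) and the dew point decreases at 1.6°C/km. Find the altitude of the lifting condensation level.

1400 m

T and T_d converge at 10 − 1.6 = 8.4°C per km
Height above start = (24.16 − 12.4) / 8.4 = 1.4 km
LCL altitude = 0 m + 1400 m = 1400 m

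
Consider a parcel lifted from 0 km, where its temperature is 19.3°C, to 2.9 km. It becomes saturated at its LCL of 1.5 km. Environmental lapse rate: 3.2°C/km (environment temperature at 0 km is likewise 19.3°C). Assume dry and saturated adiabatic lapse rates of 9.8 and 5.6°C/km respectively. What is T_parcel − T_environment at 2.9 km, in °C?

-13.26°C (parcel cooler than environment)

Parcel:
  From 0 m to 1500 m (dry): cools by 9.8 × 1.5 = 14.7°C, giving 4.6°C.
  From 1500 m to 2900 m (saturated): cools by 5.6 × 1.4 = 7.84°C, giving -3.24°C.
Environment:
  From 0 m to 2900 m (environment): cools by 3.2 × 2.9 = 9.28°C, giving 10.02°C.
T_parcel − T_env = -3.24 − 10.02 = -13.26°C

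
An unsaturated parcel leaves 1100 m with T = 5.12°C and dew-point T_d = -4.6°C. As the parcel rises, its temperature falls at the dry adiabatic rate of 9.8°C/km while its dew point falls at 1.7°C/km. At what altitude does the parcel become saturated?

T and T_d converge at 9.8 − 1.7 = 8.1°C per km
Height above start = (5.12 − (-4.6)) / 8.1 = 1.2 km
LCL altitude = 1100 m + 1200 m = 2300 m

2300 m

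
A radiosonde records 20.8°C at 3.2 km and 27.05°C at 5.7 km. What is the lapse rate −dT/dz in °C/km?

Γ = −ΔT/Δz = (20.8 − 27.05) / (5700 − 3200) m
  = -6.25°C / 2.5 km = -2.5°C/km

-2.5°C/km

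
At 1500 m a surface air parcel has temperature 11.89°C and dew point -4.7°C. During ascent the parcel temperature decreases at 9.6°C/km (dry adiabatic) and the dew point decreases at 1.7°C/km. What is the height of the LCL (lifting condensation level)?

3600 m

T and T_d converge at 9.6 − 1.7 = 7.9°C per km
Height above start = (11.89 − (-4.7)) / 7.9 = 2.1 km
LCL altitude = 1500 m + 2100 m = 3600 m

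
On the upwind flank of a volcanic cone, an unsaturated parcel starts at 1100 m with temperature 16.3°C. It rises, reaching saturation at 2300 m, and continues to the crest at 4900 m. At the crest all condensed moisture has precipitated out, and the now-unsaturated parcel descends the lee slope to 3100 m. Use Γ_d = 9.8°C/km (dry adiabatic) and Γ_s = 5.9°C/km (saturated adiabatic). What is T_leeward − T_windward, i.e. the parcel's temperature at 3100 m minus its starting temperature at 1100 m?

-9.46°C

1100 → 2300 m (dry, 9.8°C/km): ΔT = -9.8 × 1.2 = -11.76°C → T = 4.54°C
2300 → 4900 m (saturated, 5.9°C/km): ΔT = -5.9 × 2.6 = -15.34°C → T = -10.8°C
4900 → 3100 m (dry descent, 9.8°C/km): ΔT = +9.8 × 1.8 = +17.64°C → T = 6.84°C
Net change vs windward start: 6.84 − 16.3 = -9.46°C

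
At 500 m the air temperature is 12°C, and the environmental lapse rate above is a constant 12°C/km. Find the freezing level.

Height above start = (12 − 0) / 12 = 1 km
Altitude = 500 m + 1000 m = 1500 m

1500 m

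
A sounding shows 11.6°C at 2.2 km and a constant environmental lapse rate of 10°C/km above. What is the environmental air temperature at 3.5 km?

-1.4°C

From 2200 m to 3500 m (environmental): cools by 10 × 1.3 = 13°C, giving -1.4°C.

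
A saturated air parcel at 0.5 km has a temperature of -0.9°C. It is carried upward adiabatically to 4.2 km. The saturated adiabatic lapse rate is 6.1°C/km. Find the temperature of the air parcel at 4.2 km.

Saturated adiabatic to 4200 m: -6.1 × 3.7 km = -22.57°C, so T = -23.47°C.

-23.47°C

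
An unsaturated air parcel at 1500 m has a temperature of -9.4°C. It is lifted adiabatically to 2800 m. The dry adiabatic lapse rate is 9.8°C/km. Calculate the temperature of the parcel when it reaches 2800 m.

-22.14°C

From 1500 m to 2800 m (dry adiabatic): cools by 9.8 × 1.3 = 12.74°C, giving -22.14°C.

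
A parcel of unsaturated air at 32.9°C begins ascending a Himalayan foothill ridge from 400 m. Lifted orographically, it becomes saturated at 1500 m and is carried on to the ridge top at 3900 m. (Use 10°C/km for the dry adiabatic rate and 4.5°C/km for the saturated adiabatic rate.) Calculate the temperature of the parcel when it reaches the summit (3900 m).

400 → 1500 m (dry, 10°C/km): ΔT = -10 × 1.1 = -11°C → T = 21.9°C
1500 → 3900 m (saturated, 4.5°C/km): ΔT = -4.5 × 2.4 = -10.8°C → T = 11.1°C

11.1°C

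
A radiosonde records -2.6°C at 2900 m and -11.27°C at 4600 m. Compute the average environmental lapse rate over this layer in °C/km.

5.1°C/km

Γ = −ΔT/Δz = (-2.6 − (-11.27)) / (4600 − 2900) m
  = 8.67°C / 1.7 km = 5.1°C/km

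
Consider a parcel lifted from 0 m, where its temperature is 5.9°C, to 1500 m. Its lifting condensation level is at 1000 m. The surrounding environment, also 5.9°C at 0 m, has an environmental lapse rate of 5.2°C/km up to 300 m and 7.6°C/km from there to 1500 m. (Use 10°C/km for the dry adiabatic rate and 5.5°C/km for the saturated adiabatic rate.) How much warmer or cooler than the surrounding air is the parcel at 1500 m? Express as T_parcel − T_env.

Parcel:
  Dry to 1000 m: -10 × 1 km = -10°C, so T = -4.1°C.
  Saturated to 1500 m: -5.5 × 0.5 km = -2.75°C, so T = -6.85°C.
Environment:
  Environment, lower layer to 300 m: -5.2 × 0.3 km = -1.56°C, so T = 4.34°C.
  Environment, upper layer to 1500 m: -7.6 × 1.2 km = -9.12°C, so T = -4.78°C.
T_parcel − T_env = -6.85 − (-4.78) = -2.07°C

-2.07°C (parcel cooler than environment)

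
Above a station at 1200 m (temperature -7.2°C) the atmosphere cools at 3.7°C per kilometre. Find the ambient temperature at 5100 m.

From 1200 m to 5100 m (environmental): cools by 3.7 × 3.9 = 14.43°C, giving -21.63°C.

-21.63°C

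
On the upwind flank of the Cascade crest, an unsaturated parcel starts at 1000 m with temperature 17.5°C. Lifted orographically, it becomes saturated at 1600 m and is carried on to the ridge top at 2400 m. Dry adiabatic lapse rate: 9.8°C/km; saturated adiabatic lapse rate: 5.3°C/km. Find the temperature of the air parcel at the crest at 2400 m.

7.38°C

Dry to 1600 m: -9.8 × 0.6 km = -5.88°C, so T = 11.62°C.
Saturated to 2400 m: -5.3 × 0.8 km = -4.24°C, so T = 7.38°C.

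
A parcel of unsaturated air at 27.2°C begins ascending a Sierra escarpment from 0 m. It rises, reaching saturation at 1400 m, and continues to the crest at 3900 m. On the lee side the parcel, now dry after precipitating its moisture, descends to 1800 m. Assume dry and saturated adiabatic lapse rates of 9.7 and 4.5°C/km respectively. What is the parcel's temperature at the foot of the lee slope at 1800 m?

22.74°C

From 0 m to 1400 m (dry): cools by 9.7 × 1.4 = 13.58°C, giving 13.62°C.
From 1400 m to 3900 m (saturated): cools by 4.5 × 2.5 = 11.25°C, giving 2.37°C.
From 3900 m to 1800 m (dry descent): warms by 9.7 × 2.1 = 20.37°C, giving 22.74°C.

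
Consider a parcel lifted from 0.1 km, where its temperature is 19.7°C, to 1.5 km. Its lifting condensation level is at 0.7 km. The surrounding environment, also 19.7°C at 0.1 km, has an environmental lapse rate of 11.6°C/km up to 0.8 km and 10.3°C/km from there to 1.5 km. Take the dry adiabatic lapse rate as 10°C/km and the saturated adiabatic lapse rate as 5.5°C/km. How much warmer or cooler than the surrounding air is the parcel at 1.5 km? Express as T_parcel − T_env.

+4.93°C (parcel warmer than environment)

Parcel:
  100–700 m, dry: Δz = 0.6 km ⇒ ΔT = -6°C; T = 13.7°C
  700–1500 m, saturated: Δz = 0.8 km ⇒ ΔT = -4.4°C; T = 9.3°C
Environment:
  100–800 m, environment, lower layer: Δz = 0.7 km ⇒ ΔT = -8.12°C; T = 11.58°C
  800–1500 m, environment, upper layer: Δz = 0.7 km ⇒ ΔT = -7.21°C; T = 4.37°C
T_parcel − T_env = 9.3 − 4.37 = +4.93°C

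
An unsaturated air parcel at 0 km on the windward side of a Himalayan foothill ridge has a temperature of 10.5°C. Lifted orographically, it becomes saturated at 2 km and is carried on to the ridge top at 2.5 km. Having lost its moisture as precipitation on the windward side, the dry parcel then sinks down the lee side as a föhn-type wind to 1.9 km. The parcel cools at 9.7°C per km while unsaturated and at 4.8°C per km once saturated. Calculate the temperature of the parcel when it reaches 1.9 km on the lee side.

Dry to 2000 m: -9.7 × 2 km = -19.4°C, so T = -8.9°C.
Saturated to 2500 m: -4.8 × 0.5 km = -2.4°C, so T = -11.3°C.
Dry descent to 1900 m: +9.7 × 0.6 km = +5.82°C, so T = -5.48°C.

-5.48°C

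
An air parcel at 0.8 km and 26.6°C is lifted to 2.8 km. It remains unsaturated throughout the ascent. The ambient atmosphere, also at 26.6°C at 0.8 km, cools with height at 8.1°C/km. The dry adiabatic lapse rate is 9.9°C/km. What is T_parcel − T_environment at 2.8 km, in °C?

-3.6°C (parcel cooler than environment)

Parcel:
  800–2800 m, dry: Δz = 2 km ⇒ ΔT = -19.8°C; T = 6.8°C
Environment:
  800–2800 m, environment: Δz = 2 km ⇒ ΔT = -16.2°C; T = 10.4°C
T_parcel − T_env = 6.8 − 10.4 = -3.6°C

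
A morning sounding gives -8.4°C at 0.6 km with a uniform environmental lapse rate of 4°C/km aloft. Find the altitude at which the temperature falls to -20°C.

3.5 km

Height above start = (-8.4 − (-20)) / 4 = 2.9 km
Altitude = 600 m + 2900 m = 3500 m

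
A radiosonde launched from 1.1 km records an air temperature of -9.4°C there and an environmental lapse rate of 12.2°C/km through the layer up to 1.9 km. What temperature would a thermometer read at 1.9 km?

Environmental to 1900 m: -12.2 × 0.8 km = -9.76°C, so T = -19.16°C.

-19.16°C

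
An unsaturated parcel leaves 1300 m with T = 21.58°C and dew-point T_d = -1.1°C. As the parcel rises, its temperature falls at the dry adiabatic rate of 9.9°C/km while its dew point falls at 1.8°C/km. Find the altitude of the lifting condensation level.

T and T_d converge at 9.9 − 1.8 = 8.1°C per km
Height above start = (21.58 − (-1.1)) / 8.1 = 2.8 km
LCL altitude = 1300 m + 2800 m = 4100 m

4100 m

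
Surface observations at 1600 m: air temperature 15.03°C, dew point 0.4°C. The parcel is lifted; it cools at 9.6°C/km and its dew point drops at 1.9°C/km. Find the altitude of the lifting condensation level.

3500 m

T and T_d converge at 9.6 − 1.9 = 7.7°C per km
Height above start = (15.03 − 0.4) / 7.7 = 1.9 km
LCL altitude = 1600 m + 1900 m = 3500 m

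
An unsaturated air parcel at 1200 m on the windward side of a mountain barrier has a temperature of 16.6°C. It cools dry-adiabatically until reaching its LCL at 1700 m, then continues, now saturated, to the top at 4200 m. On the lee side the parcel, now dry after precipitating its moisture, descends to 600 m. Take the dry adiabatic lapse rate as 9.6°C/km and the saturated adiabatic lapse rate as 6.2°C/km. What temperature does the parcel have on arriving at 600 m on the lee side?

From 1200 m to 1700 m (dry): cools by 9.6 × 0.5 = 4.8°C, giving 11.8°C.
From 1700 m to 4200 m (saturated): cools by 6.2 × 2.5 = 15.5°C, giving -3.7°C.
From 4200 m to 600 m (dry descent): warms by 9.6 × 3.6 = 34.56°C, giving 30.86°C.

30.86°C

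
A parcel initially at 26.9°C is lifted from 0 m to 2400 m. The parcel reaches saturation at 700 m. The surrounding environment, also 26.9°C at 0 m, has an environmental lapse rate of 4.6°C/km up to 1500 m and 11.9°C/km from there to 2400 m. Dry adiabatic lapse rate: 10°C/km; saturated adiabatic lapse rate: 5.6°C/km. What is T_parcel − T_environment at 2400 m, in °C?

+1.09°C (parcel warmer than environment)

Parcel:
  Dry to 700 m: -10 × 0.7 km = -7°C, so T = 19.9°C.
  Saturated to 2400 m: -5.6 × 1.7 km = -9.52°C, so T = 10.38°C.
Environment:
  Environment, lower layer to 1500 m: -4.6 × 1.5 km = -6.9°C, so T = 20°C.
  Environment, upper layer to 2400 m: -11.9 × 0.9 km = -10.71°C, so T = 9.29°C.
T_parcel − T_env = 10.38 − 9.29 = +1.09°C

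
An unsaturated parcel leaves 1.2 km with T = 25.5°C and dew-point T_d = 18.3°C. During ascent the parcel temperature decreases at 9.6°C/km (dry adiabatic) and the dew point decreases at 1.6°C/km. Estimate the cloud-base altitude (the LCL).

2.1 km

T and T_d converge at 9.6 − 1.6 = 8°C per km
Height above start = (25.5 − 18.3) / 8 = 0.9 km
LCL altitude = 1200 m + 900 m = 2100 m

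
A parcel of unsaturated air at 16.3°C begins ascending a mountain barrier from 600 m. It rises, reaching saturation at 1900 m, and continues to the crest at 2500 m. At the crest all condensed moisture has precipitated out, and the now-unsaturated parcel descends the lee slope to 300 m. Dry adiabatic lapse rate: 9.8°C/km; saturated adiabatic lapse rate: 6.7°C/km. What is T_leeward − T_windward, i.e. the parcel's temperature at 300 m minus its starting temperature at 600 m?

Dry to 1900 m: -9.8 × 1.3 km = -12.74°C, so T = 3.56°C.
Saturated to 2500 m: -6.7 × 0.6 km = -4.02°C, so T = -0.46°C.
Dry descent to 300 m: +9.8 × 2.2 km = +21.56°C, so T = 21.1°C.
Net change vs windward start: 21.1 − 16.3 = +4.8°C

+4.8°C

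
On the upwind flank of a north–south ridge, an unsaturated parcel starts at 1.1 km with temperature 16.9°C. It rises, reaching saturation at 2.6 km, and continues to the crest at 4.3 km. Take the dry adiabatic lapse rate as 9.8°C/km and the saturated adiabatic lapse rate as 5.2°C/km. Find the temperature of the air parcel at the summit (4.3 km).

-6.64°C

From 1100 m to 2600 m (dry): cools by 9.8 × 1.5 = 14.7°C, giving 2.2°C.
From 2600 m to 4300 m (saturated): cools by 5.2 × 1.7 = 8.84°C, giving -6.64°C.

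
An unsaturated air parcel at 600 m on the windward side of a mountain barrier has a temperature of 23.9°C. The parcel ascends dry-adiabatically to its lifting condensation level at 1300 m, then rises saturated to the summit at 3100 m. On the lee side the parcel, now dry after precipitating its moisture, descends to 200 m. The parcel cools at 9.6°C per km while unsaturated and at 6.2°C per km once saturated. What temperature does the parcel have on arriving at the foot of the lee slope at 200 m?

33.86°C

From 600 m to 1300 m (dry): cools by 9.6 × 0.7 = 6.72°C, giving 17.18°C.
From 1300 m to 3100 m (saturated): cools by 6.2 × 1.8 = 11.16°C, giving 6.02°C.
From 3100 m to 200 m (dry descent): warms by 9.6 × 2.9 = 27.84°C, giving 33.86°C.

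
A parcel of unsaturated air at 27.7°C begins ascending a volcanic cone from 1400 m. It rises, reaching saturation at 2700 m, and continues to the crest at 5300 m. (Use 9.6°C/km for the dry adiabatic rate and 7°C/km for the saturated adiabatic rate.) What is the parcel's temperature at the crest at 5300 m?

1400 → 2700 m (dry, 9.6°C/km): ΔT = -9.6 × 1.3 = -12.48°C → T = 15.22°C
2700 → 5300 m (saturated, 7°C/km): ΔT = -7 × 2.6 = -18.2°C → T = -2.98°C

-2.98°C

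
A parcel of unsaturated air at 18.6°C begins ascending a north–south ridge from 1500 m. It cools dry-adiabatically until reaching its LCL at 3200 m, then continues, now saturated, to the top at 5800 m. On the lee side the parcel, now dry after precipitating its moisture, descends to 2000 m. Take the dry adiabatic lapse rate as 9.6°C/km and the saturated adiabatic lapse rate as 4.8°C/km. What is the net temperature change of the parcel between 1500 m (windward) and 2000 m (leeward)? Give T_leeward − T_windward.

Dry to 3200 m: -9.6 × 1.7 km = -16.32°C, so T = 2.28°C.
Saturated to 5800 m: -4.8 × 2.6 km = -12.48°C, so T = -10.2°C.
Dry descent to 2000 m: +9.6 × 3.8 km = +36.48°C, so T = 26.28°C.
Net change vs windward start: 26.28 − 18.6 = +7.68°C

+7.68°C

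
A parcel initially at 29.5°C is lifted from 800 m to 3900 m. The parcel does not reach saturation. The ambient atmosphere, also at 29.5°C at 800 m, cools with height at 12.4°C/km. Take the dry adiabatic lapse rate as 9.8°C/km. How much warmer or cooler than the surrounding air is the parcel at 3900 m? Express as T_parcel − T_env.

+8.06°C (parcel warmer than environment)

Parcel:
  From 800 m to 3900 m (dry): cools by 9.8 × 3.1 = 30.38°C, giving -0.88°C.
Environment:
  From 800 m to 3900 m (environment): cools by 12.4 × 3.1 = 38.44°C, giving -8.94°C.
T_parcel − T_env = -0.88 − (-8.94) = +8.06°C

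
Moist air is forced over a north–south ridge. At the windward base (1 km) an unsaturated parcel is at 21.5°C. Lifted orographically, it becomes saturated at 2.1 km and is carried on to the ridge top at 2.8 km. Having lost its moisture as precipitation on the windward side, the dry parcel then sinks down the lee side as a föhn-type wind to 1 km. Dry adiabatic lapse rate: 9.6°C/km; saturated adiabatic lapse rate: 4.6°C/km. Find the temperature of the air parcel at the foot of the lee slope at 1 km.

25°C

1000 → 2100 m (dry, 9.6°C/km): ΔT = -9.6 × 1.1 = -10.56°C → T = 10.94°C
2100 → 2800 m (saturated, 4.6°C/km): ΔT = -4.6 × 0.7 = -3.22°C → T = 7.72°C
2800 → 1000 m (dry descent, 9.6°C/km): ΔT = +9.6 × 1.8 = +17.28°C → T = 25°C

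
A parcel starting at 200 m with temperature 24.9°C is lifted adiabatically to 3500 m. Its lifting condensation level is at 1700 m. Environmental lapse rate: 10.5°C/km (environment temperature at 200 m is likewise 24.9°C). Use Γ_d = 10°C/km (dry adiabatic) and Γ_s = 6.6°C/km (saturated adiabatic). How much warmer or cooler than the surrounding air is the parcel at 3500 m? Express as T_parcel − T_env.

Parcel:
  From 200 m to 1700 m (dry): cools by 10 × 1.5 = 15°C, giving 9.9°C.
  From 1700 m to 3500 m (saturated): cools by 6.6 × 1.8 = 11.88°C, giving -1.98°C.
Environment:
  From 200 m to 3500 m (environment): cools by 10.5 × 3.3 = 34.65°C, giving -9.75°C.
T_parcel − T_env = -1.98 − (-9.75) = +7.77°C

+7.77°C (parcel warmer than environment)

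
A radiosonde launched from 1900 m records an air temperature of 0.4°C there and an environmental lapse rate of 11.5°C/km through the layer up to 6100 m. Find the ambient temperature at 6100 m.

-47.9°C

1900 → 6100 m (environmental, 11.5°C/km): ΔT = -11.5 × 4.2 = -48.3°C → T = -47.9°C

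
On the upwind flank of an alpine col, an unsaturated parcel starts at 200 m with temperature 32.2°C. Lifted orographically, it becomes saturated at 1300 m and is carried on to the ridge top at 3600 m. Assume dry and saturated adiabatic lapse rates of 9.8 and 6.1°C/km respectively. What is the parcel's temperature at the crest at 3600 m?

7.39°C

200 → 1300 m (dry, 9.8°C/km): ΔT = -9.8 × 1.1 = -10.78°C → T = 21.42°C
1300 → 3600 m (saturated, 6.1°C/km): ΔT = -6.1 × 2.3 = -14.03°C → T = 7.39°C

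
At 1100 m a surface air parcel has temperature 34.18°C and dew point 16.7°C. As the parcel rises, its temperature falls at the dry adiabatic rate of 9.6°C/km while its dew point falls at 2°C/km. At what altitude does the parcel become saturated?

T and T_d converge at 9.6 − 2 = 7.6°C per km
Height above start = (34.18 − 16.7) / 7.6 = 2.3 km
LCL altitude = 1100 m + 2300 m = 3400 m

3400 m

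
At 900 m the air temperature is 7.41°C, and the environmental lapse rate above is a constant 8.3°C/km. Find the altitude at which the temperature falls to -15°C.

3600 m

Height above start = (7.41 − (-15)) / 8.3 = 2.7 km
Altitude = 900 m + 2700 m = 3600 m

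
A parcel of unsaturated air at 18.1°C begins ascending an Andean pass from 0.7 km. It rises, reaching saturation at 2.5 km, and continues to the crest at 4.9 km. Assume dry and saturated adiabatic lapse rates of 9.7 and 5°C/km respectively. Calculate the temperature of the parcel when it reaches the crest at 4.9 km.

700–2500 m, dry: Δz = 1.8 km ⇒ ΔT = -17.46°C; T = 0.64°C
2500–4900 m, saturated: Δz = 2.4 km ⇒ ΔT = -12°C; T = -11.36°C

-11.36°C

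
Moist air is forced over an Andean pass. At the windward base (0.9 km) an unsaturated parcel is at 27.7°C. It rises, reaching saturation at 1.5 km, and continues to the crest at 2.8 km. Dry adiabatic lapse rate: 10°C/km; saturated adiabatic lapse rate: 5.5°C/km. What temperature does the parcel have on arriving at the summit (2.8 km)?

14.55°C

Dry to 1500 m: -10 × 0.6 km = -6°C, so T = 21.7°C.
Saturated to 2800 m: -5.5 × 1.3 km = -7.15°C, so T = 14.55°C.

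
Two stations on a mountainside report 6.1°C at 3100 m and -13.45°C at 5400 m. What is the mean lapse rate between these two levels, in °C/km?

Γ = −ΔT/Δz = (6.1 − (-13.45)) / (5400 − 3100) m
  = 19.55°C / 2.3 km = 8.5°C/km

8.5°C/km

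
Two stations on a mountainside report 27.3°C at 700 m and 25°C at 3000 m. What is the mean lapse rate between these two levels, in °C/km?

Γ = −ΔT/Δz = (27.3 − 25) / (3000 − 700) m
  = 2.3°C / 2.3 km = 1°C/km

1°C/km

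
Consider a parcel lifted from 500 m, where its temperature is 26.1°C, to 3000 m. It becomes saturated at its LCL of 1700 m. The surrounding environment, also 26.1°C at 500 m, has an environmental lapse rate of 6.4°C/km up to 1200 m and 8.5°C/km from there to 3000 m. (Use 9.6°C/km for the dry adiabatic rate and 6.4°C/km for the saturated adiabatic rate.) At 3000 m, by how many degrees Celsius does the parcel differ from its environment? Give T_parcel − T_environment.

-0.06°C (parcel cooler than environment)

Parcel:
  500 → 1700 m (dry, 9.6°C/km): ΔT = -9.6 × 1.2 = -11.52°C → T = 14.58°C
  1700 → 3000 m (saturated, 6.4°C/km): ΔT = -6.4 × 1.3 = -8.32°C → T = 6.26°C
Environment:
  500 → 1200 m (environment, lower layer, 6.4°C/km): ΔT = -6.4 × 0.7 = -4.48°C → T = 21.62°C
  1200 → 3000 m (environment, upper layer, 8.5°C/km): ΔT = -8.5 × 1.8 = -15.3°C → T = 6.32°C
T_parcel − T_env = 6.26 − 6.32 = -0.06°C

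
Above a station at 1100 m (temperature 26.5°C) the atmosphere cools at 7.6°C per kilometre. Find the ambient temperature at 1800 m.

21.18°C

1100–1800 m, environmental: Δz = 0.7 km ⇒ ΔT = -5.32°C; T = 21.18°C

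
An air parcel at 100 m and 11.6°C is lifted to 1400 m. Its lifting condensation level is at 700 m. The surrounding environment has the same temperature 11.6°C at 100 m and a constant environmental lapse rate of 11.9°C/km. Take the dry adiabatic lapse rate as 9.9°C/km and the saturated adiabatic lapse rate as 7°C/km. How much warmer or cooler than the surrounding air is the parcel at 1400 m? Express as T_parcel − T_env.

+4.63°C (parcel warmer than environment)

Parcel:
  From 100 m to 700 m (dry): cools by 9.9 × 0.6 = 5.94°C, giving 5.66°C.
  From 700 m to 1400 m (saturated): cools by 7 × 0.7 = 4.9°C, giving 0.76°C.
Environment:
  From 100 m to 1400 m (environment): cools by 11.9 × 1.3 = 15.47°C, giving -3.87°C.
T_parcel − T_env = 0.76 − (-3.87) = +4.63°C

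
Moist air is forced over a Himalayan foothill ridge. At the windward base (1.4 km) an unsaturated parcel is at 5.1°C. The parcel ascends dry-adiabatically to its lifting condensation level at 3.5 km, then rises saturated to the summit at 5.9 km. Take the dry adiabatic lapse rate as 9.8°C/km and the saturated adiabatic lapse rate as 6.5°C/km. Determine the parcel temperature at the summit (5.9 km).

Dry to 3500 m: -9.8 × 2.1 km = -20.58°C, so T = -15.48°C.
Saturated to 5900 m: -6.5 × 2.4 km = -15.6°C, so T = -31.08°C.

-31.08°C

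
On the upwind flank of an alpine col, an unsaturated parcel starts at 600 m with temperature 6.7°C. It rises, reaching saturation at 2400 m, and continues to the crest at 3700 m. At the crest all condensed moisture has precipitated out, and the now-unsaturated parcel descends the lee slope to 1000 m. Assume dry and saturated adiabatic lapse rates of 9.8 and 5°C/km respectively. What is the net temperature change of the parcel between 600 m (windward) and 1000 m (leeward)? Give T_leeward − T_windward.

+2.32°C

600 → 2400 m (dry, 9.8°C/km): ΔT = -9.8 × 1.8 = -17.64°C → T = -10.94°C
2400 → 3700 m (saturated, 5°C/km): ΔT = -5 × 1.3 = -6.5°C → T = -17.44°C
3700 → 1000 m (dry descent, 9.8°C/km): ΔT = +9.8 × 2.7 = +26.46°C → T = 9.02°C
Net change vs windward start: 9.02 − 6.7 = +2.32°C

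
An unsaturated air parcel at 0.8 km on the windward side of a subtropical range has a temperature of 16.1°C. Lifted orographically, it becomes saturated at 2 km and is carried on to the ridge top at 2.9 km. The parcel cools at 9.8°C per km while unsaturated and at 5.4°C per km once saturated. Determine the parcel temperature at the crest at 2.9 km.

-0.52°C

800–2000 m, dry: Δz = 1.2 km ⇒ ΔT = -11.76°C; T = 4.34°C
2000–2900 m, saturated: Δz = 0.9 km ⇒ ΔT = -4.86°C; T = -0.52°C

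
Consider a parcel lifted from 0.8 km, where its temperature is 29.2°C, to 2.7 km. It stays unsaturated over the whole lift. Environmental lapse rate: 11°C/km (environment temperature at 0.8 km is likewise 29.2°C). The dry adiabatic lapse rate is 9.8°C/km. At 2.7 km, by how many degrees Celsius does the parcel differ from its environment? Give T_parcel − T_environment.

+2.28°C (parcel warmer than environment)

Parcel:
  From 800 m to 2700 m (dry): cools by 9.8 × 1.9 = 18.62°C, giving 10.58°C.
Environment:
  From 800 m to 2700 m (environment): cools by 11 × 1.9 = 20.9°C, giving 8.3°C.
T_parcel − T_env = 10.58 − 8.3 = +2.28°C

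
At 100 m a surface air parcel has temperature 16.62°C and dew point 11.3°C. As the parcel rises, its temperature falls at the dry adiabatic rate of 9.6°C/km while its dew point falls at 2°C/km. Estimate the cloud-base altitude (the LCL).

800 m

T and T_d converge at 9.6 − 2 = 7.6°C per km
Height above start = (16.62 − 11.3) / 7.6 = 0.7 km
LCL altitude = 100 m + 700 m = 800 m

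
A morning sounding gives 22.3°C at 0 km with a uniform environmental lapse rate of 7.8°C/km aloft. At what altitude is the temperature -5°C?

3.5 km

Height above start = (22.3 − (-5)) / 7.8 = 3.5 km
Altitude = 0 m + 3500 m = 3500 m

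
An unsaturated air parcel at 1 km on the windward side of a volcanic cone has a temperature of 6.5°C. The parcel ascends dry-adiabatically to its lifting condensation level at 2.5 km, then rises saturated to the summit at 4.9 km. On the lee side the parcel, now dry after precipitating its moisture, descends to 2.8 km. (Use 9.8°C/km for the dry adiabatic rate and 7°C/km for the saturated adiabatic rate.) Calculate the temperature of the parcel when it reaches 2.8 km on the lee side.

Dry to 2500 m: -9.8 × 1.5 km = -14.7°C, so T = -8.2°C.
Saturated to 4900 m: -7 × 2.4 km = -16.8°C, so T = -25°C.
Dry descent to 2800 m: +9.8 × 2.1 km = +20.58°C, so T = -4.42°C.

-4.42°C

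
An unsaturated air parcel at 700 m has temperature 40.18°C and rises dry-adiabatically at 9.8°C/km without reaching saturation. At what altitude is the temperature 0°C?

4800 m

Height above start = (40.18 − 0) / 9.8 = 4.1 km
Altitude = 700 m + 4100 m = 4800 m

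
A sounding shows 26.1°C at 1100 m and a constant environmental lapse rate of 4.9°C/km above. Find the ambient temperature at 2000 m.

21.69°C

Environmental to 2000 m: -4.9 × 0.9 km = -4.41°C, so T = 21.69°C.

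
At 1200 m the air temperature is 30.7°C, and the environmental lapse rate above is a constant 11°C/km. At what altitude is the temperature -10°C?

Height above start = (30.7 − (-10)) / 11 = 3.7 km
Altitude = 1200 m + 3700 m = 4900 m

4900 m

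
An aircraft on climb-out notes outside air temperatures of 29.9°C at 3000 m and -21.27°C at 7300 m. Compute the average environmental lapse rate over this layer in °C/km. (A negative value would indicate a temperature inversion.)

Γ = −ΔT/Δz = (29.9 − (-21.27)) / (7300 − 3000) m
  = 51.17°C / 4.3 km = 11.9°C/km

11.9°C/km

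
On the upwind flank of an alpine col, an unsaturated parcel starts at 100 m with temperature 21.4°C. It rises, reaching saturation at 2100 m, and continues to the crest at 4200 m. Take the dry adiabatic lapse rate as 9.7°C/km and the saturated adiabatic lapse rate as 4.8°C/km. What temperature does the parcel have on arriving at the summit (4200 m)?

-8.08°C

From 100 m to 2100 m (dry): cools by 9.7 × 2 = 19.4°C, giving 2°C.
From 2100 m to 4200 m (saturated): cools by 4.8 × 2.1 = 10.08°C, giving -8.08°C.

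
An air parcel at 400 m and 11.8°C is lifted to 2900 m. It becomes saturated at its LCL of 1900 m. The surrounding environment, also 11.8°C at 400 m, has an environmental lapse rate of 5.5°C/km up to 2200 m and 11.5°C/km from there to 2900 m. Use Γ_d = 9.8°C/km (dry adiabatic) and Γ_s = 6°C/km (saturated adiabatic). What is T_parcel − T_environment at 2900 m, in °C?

Parcel:
  Dry to 1900 m: -9.8 × 1.5 km = -14.7°C, so T = -2.9°C.
  Saturated to 2900 m: -6 × 1 km = -6°C, so T = -8.9°C.
Environment:
  Environment, lower layer to 2200 m: -5.5 × 1.8 km = -9.9°C, so T = 1.9°C.
  Environment, upper layer to 2900 m: -11.5 × 0.7 km = -8.05°C, so T = -6.15°C.
T_parcel − T_env = -8.9 − (-6.15) = -2.75°C

-2.75°C (parcel cooler than environment)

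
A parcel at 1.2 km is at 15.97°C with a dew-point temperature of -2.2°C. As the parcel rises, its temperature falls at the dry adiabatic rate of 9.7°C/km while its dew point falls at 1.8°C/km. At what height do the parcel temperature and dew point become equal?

3.5 km

T and T_d converge at 9.7 − 1.8 = 7.9°C per km
Height above start = (15.97 − (-2.2)) / 7.9 = 2.3 km
LCL altitude = 1200 m + 2300 m = 3500 m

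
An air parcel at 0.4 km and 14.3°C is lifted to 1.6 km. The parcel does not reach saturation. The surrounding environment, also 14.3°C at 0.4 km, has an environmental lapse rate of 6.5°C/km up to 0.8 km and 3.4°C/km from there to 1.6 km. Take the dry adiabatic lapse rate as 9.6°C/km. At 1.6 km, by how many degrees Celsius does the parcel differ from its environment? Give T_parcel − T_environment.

Parcel:
  From 400 m to 1600 m (dry): cools by 9.6 × 1.2 = 11.52°C, giving 2.78°C.
Environment:
  From 400 m to 800 m (environment, lower layer): cools by 6.5 × 0.4 = 2.6°C, giving 11.7°C.
  From 800 m to 1600 m (environment, upper layer): cools by 3.4 × 0.8 = 2.72°C, giving 8.98°C.
T_parcel − T_env = 2.78 − 8.98 = -6.2°C

-6.2°C (parcel cooler than environment)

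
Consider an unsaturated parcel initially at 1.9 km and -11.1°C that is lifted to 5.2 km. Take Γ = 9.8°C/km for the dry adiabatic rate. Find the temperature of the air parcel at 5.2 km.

-43.44°C

1900–5200 m, dry adiabatic: Δz = 3.3 km ⇒ ΔT = -32.34°C; T = -43.44°C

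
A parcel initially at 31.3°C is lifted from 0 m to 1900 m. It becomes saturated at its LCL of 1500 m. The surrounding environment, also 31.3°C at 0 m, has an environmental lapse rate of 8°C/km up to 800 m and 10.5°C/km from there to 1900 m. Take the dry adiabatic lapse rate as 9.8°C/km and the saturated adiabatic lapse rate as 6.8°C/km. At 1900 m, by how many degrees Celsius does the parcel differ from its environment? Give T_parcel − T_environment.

Parcel:
  0–1500 m, dry: Δz = 1.5 km ⇒ ΔT = -14.7°C; T = 16.6°C
  1500–1900 m, saturated: Δz = 0.4 km ⇒ ΔT = -2.72°C; T = 13.88°C
Environment:
  0–800 m, environment, lower layer: Δz = 0.8 km ⇒ ΔT = -6.4°C; T = 24.9°C
  800–1900 m, environment, upper layer: Δz = 1.1 km ⇒ ΔT = -11.55°C; T = 13.35°C
T_parcel − T_env = 13.88 − 13.35 = +0.53°C

+0.53°C (parcel warmer than environment)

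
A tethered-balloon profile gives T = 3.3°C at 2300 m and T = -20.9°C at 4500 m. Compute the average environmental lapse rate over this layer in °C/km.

Γ = −ΔT/Δz = (3.3 − (-20.9)) / (4500 − 2300) m
  = 24.2°C / 2.2 km = 11°C/km

11°C/km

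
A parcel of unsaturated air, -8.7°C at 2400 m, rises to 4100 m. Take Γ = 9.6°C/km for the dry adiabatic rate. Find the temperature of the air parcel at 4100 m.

2400–4100 m, dry adiabatic: Δz = 1.7 km ⇒ ΔT = -16.32°C; T = -25.02°C

-25.02°C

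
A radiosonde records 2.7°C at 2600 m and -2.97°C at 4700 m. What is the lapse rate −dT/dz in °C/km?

Γ = −ΔT/Δz = (2.7 − (-2.97)) / (4700 − 2600) m
  = 5.67°C / 2.1 km = 2.7°C/km

2.7°C/km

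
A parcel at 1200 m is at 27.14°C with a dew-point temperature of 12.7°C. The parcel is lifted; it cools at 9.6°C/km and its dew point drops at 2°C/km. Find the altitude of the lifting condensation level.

T and T_d converge at 9.6 − 2 = 7.6°C per km
Height above start = (27.14 − 12.7) / 7.6 = 1.9 km
LCL altitude = 1200 m + 1900 m = 3100 m

3100 m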